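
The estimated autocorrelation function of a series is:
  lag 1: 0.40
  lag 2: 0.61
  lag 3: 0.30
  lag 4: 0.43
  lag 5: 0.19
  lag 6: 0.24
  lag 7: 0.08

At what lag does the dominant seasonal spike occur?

2

The largest autocorrelation is r_2 = 0.61, with a weaker echo at lag 4 (0.43); the remaining lags stay at or below 0.40.
The dominant spike at lag 2 indicates a seasonal period of 2.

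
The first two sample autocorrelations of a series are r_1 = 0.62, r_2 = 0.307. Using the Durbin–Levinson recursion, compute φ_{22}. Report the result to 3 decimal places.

-0.126

φ_{22} = (r_2 − r_1²) / (1 − r_1²)
r_1² = (0.62)² = 0.3844
Numerator = 0.307 − 0.3844 = -0.0774; denominator = 1 − 0.3844 = 0.6156
φ_{22} = -0.0774 / 0.6156 = -0.126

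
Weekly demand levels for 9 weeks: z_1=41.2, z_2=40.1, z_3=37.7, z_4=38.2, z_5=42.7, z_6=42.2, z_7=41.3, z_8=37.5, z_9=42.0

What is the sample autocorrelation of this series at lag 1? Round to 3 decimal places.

-0.009

Mean z̄ = (41.2 + 40.1 + 37.7 + 38.2 + 42.7 + 42.2 + 41.3 + 37.5 + 42.0)/9 = 40.3222
Numerator Σ_{t=1}^{8}(z_t−z̄)(z_{t+1}−z̄) = -0.2872
Denominator Σ(z_t−z̄)² = 33.1156
r_1 = -0.2872 / 33.1156 = -0.009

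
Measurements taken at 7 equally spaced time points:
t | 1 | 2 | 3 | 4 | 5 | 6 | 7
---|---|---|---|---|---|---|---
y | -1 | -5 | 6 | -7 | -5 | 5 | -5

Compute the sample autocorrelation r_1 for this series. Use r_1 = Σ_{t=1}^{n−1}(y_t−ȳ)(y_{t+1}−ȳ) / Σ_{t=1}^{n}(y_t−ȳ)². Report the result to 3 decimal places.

Mean ȳ = (-1 − 5 + 6 − 7 − 5 + 5 − 5)/7 = -1.7143
Σ(y_t−ȳ)(y_{t+1}−ȳ) = (-2.3469) + (-25.3469) + (-40.7755) + (17.3673) + (-22.0612) + (-22.0612) = -95.2245
Denominator Σ(y_t−ȳ)² = 165.4286
r_1 = -95.2245 / 165.4286 = -0.576

-0.576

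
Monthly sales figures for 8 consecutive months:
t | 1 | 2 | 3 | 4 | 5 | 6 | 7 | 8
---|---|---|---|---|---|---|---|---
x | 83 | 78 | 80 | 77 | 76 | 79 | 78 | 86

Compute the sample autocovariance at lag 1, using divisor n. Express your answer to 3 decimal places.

-0.580

Mean x̄ = (83 + 78 + 80 + 77 + 76 + 79 + 78 + 86)/8 = 79.6250
Σ_{t=1}^{7}(x_t−x̄)(x_{t+1}−x̄) = -4.6406
γ_1 = -4.6406 / 8 = -0.580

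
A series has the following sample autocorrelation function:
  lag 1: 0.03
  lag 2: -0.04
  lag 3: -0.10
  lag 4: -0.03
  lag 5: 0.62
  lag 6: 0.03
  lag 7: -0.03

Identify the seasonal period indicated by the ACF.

5

The largest autocorrelation is r_5 = 0.62; the remaining lags stay at or below 0.03.
The dominant spike at lag 5 indicates a seasonal period of 5.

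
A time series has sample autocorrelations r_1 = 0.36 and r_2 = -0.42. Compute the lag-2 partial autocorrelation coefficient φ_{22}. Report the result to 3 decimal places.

-0.631

φ_{22} = (r_2 − r_1²) / (1 − r_1²)
r_1² = (0.36)² = 0.1296
Numerator = -0.42 − 0.1296 = -0.5496; denominator = 1 − 0.1296 = 0.8704
φ_{22} = -0.5496 / 0.8704 = -0.631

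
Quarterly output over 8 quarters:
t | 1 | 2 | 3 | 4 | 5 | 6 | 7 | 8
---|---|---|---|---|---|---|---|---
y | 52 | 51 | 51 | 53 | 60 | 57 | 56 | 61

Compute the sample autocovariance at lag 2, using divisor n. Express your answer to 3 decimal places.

Mean ȳ = (52 + 51 + 51 + 53 + 60 + 57 + 56 + 61)/8 = 55.1250
Deviations: -3.1250, -4.1250, -4.1250, -2.1250, 4.8750, 1.8750, 0.8750, 5.8750
Σ_{t=1}^{6}(y_t−ȳ)(y_{t+2}−ȳ) = 12.8438
γ_2 = 12.8438 / 8 = 1.605

1.605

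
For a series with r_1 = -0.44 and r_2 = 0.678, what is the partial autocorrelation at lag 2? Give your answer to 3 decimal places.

0.601

φ_{22} = (r_2 − r_1²) / (1 − r_1²)
r_1² = (-0.44)² = 0.1936
Numerator = 0.678 − 0.1936 = 0.4844; denominator = 1 − 0.1936 = 0.8064
φ_{22} = 0.4844 / 0.8064 = 0.601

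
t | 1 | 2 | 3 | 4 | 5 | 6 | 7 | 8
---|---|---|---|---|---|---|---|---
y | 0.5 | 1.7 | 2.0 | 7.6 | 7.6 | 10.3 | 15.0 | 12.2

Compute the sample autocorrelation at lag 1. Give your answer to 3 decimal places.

Mean ȳ = (0.5 + 1.7 + 2.0 + 7.6 + 7.6 + 10.3 + 15.0 + 12.2)/8 = 7.1125
Deviations from mean: -6.6125, -5.4125, -5.1125, 0.4875, 0.4875, 3.1875, 7.8875, 5.0875
Σ(y_t−ȳ)(y_{t+1}−ȳ) = (35.7902) + (27.6714) + (-2.4923) + (0.2377) + (1.5539) + (25.1414) + (40.1277) = 128.0298
Denominator Σ(y_t−ȳ)² = 197.8888
r_1 = 128.0298 / 197.8888 = 0.647

0.647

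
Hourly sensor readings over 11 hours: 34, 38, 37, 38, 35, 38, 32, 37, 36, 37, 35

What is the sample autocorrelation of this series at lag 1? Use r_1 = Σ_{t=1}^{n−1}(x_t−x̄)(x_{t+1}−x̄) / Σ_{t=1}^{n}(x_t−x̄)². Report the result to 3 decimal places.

Mean x̄ = (34 + 38 + 37 + 38 + 35 + 38 + 32 + 37 + 36 + 37 + 35)/11 = 36.0909
Numerator Σ_{t=1}^{10}(x_t−x̄)(x_{t+1}−x̄) = -17.3719
Denominator Σ(x_t−x̄)² = 36.9091
r_1 = -17.3719 / 36.9091 = -0.471

-0.471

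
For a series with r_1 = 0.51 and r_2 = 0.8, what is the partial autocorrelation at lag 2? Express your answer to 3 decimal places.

0.730

φ_{22} = (r_2 − r_1²) / (1 − r_1²)
r_1² = (0.51)² = 0.2601
Numerator = 0.8 − 0.2601 = 0.5399; denominator = 1 − 0.2601 = 0.7399
φ_{22} = 0.5399 / 0.7399 = 0.730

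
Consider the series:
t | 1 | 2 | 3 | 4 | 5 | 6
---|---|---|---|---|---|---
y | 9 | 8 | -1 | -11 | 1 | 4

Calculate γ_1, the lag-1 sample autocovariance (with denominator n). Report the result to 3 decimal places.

Mean ȳ = (9 + 8 − 1 − 11 + 1 + 4)/6 = 1.6667
Deviations: 7.3333, 6.3333, -2.6667, -12.6667, -0.6667, 2.3333
Σ_{t=1}^{5}(y_t−ȳ)(y_{t+1}−ȳ) = 70.2222
γ_1 = 70.2222 / 6 = 11.704

11.704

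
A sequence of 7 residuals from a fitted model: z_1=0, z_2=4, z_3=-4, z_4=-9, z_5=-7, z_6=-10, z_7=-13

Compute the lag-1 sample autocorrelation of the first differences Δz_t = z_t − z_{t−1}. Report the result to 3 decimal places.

-0.344

First differences Δz: 4, -8, -5, 2, -3, -3
Mean of differences = -2.1667
Numerator Σ(Δz_t−Δz̄)(Δz_{t+1}−Δz̄) = -34.0278
Denominator Σ(Δz_t−Δz̄)² = 98.8333
r_1(Δz) = -34.0278 / 98.8333 = -0.344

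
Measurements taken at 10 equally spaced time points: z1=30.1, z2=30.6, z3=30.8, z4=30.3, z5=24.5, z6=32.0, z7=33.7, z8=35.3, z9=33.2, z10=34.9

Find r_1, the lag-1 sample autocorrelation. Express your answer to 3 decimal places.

0.335

Mean z̄ = (30.1 + 30.6 + 30.8 + 30.3 + 24.5 + 32.0 + 33.7 + 35.3 + 33.2 + 34.9)/10 = 31.5400
Numerator Σ_{t=1}^{9}(z_t−z̄)(z_{t+1}−z̄) = 29.3924
Denominator Σ(z_t−z̄)² = 87.6640
r_1 = 29.3924 / 87.6640 = 0.335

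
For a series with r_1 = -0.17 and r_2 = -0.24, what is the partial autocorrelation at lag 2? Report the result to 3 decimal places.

φ_{22} = (r_2 − r_1²) / (1 − r_1²)
r_1² = (-0.17)² = 0.0289
Numerator = -0.24 − 0.0289 = -0.2689; denominator = 1 − 0.0289 = 0.9711
φ_{22} = -0.2689 / 0.9711 = -0.277

-0.277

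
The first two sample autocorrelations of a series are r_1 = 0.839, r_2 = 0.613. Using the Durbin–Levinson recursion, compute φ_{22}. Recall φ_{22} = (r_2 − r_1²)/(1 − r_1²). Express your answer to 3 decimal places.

-0.307

φ_{22} = (r_2 − r_1²) / (1 − r_1²)
r_1² = (0.839)² = 0.703921
Numerator = 0.613 − 0.7039 = -0.0909; denominator = 1 − 0.7039 = 0.2961
φ_{22} = -0.0909 / 0.2961 = -0.307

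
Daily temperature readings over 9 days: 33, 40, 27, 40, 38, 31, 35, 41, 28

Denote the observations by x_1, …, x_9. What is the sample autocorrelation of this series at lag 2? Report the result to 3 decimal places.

Mean x̄ = (33 + 40 + 27 + 40 + 38 + 31 + 35 + 41 + 28)/9 = 34.7778
Σ(x_t−x̄)(x_{t+2}−x̄) = (13.8272) + (27.2716) + (-25.0617) + (-19.7284) + (0.7160) + (-23.5062) + (-1.5062) = -27.9877
Denominator Σ(x_t−x̄)² = 227.5556
r_2 = -27.9877 / 227.5556 = -0.123

-0.123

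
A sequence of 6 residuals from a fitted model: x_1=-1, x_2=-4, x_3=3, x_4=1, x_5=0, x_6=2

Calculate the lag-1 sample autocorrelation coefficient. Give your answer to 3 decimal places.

-0.163

Mean x̄ = (-1 − 4 + 3 + 1 + 0 + 2)/6 = 0.1667
Σ(x_t−x̄)(x_{t+1}−x̄) = (4.8611) + (-11.8056) + (2.3611) + (-0.1389) + (-0.3056) = -5.0278
Denominator Σ(x_t−x̄)² = 30.8333
r_1 = -5.0278 / 30.8333 = -0.163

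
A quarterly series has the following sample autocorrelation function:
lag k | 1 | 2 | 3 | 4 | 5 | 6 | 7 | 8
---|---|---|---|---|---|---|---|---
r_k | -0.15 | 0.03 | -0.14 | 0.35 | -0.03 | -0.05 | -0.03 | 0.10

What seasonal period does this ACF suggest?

The largest autocorrelation is r_4 = 0.35; the remaining lags stay at or below 0.10.
The dominant spike at lag 4 indicates a seasonal period of 4.

4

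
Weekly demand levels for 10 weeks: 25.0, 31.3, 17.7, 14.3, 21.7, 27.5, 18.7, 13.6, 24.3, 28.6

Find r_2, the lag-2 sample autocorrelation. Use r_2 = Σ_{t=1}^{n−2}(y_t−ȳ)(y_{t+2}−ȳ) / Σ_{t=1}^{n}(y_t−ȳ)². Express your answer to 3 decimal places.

-0.687

Mean ȳ = (25.0 + 31.3 + 17.7 + 14.3 + 21.7 + 27.5 + 18.7 + 13.6 + 24.3 + 28.6)/10 = 22.2700
Numerator Σ_{t=1}^{8}(y_t−ȳ)(y_{t+2}−ȳ) = -228.9608
Denominator Σ(y_t−ȳ)² = 333.1810
r_2 = -228.9608 / 333.1810 = -0.687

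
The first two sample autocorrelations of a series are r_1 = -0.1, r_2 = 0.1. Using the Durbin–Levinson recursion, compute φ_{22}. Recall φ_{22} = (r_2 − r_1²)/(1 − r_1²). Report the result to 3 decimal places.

0.091

φ_{22} = (r_2 − r_1²) / (1 − r_1²)
r_1² = (-0.1)² = 0.01
Numerator = 0.1 − 0.0100 = 0.0900; denominator = 1 − 0.0100 = 0.9900
φ_{22} = 0.0900 / 0.9900 = 0.091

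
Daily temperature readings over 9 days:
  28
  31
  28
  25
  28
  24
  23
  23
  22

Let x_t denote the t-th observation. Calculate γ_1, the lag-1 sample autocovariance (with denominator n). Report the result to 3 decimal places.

4.328

Mean x̄ = (28 + 31 + 28 + 25 + 28 + 24 + 23 + 23 + 22)/9 = 25.7778
Σ_{t=1}^{8}(x_t−x̄)(x_{t+1}−x̄) = 38.9506
γ_1 = 38.9506 / 9 = 4.328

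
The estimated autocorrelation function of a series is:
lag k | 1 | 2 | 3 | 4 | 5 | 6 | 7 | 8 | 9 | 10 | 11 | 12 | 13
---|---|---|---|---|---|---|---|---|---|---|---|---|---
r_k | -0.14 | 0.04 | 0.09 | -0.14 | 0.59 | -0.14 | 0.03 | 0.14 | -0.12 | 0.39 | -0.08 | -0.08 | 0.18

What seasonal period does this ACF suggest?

The largest autocorrelation is r_5 = 0.59, with a weaker echo at lag 10 (0.39); the remaining lags stay at or below 0.18.
The dominant spike at lag 5 indicates a seasonal period of 5.

5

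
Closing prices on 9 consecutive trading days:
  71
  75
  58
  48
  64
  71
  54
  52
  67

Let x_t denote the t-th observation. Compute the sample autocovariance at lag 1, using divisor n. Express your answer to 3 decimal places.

Mean x̄ = (71 + 75 + 58 + 48 + 64 + 71 + 54 + 52 + 67)/9 = 62.2222
Σ_{t=1}^{8}(x_t−x̄)(x_{t+1}−x̄) = 71.6173
γ_1 = 71.6173 / 9 = 7.957

7.957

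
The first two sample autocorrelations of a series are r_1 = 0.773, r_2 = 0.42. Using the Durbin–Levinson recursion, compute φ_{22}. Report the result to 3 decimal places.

φ_{22} = (r_2 − r_1²) / (1 − r_1²)
r_1² = (0.773)² = 0.597529
Numerator = 0.42 − 0.5975 = -0.1775; denominator = 1 − 0.5975 = 0.4025
φ_{22} = -0.1775 / 0.4025 = -0.441

-0.441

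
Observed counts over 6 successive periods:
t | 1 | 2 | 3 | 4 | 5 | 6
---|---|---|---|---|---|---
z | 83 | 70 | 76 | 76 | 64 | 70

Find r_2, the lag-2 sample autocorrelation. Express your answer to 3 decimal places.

-0.074

Mean z̄ = (83 + 70 + 76 + 76 + 64 + 70)/6 = 73.1667
Deviations from mean: 9.8333, -3.1667, 2.8333, 2.8333, -9.1667, -3.1667
Σ(z_t−z̄)(z_{t+2}−z̄) = (27.8611) + (-8.9722) + (-25.9722) + (-8.9722) = -16.0556
Denominator Σ(z_t−z̄)² = 216.8333
r_2 = -16.0556 / 216.8333 = -0.074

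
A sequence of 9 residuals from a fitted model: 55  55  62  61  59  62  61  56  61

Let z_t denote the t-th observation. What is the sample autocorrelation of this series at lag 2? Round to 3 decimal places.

-0.284

Mean z̄ = (55 + 55 + 62 + 61 + 59 + 62 + 61 + 56 + 61)/9 = 59.1111
Σ(z_t−z̄)(z_{t+2}−z̄) = (-11.8765) + (-7.7654) + (-0.3210) + (5.4568) + (-0.2099) + (-8.9877) + (3.5679) = -20.1358
Denominator Σ(z_t−z̄)² = 70.8889
r_2 = -20.1358 / 70.8889 = -0.284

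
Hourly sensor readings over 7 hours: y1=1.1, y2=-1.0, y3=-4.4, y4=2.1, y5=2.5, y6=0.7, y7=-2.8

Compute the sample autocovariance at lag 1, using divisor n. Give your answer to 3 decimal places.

-0.142

Mean ȳ = (1.1 − 1.0 − 4.4 + 2.1 + 2.5 + 0.7 − 2.8)/7 = -0.2571
Deviations: 1.3571, -0.7429, -4.1429, 2.3571, 2.7571, 0.9571, -2.5429
Σ_{t=1}^{6}(y_t−ȳ)(y_{t+1}−ȳ) = -0.9918
γ_1 = -0.9918 / 7 = -0.142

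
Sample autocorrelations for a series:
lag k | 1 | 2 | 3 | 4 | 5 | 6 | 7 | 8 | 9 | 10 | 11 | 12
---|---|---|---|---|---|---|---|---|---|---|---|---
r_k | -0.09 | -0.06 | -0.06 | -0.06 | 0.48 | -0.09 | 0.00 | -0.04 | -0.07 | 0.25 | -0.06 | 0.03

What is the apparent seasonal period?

The largest autocorrelation is r_5 = 0.48, with a weaker echo at lag 10 (0.25); the remaining lags stay at or below 0.03.
The dominant spike at lag 5 indicates a seasonal period of 5.

5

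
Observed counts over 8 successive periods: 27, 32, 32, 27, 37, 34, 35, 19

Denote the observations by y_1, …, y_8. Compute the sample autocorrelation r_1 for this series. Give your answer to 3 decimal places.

-0.180

Mean ȳ = (27 + 32 + 32 + 27 + 37 + 34 + 35 + 19)/8 = 30.3750
Deviations from mean: -3.3750, 1.6250, 1.6250, -3.3750, 6.6250, 3.6250, 4.6250, -11.3750
Numerator Σ_{t=1}^{7}(y_t−ȳ)(y_{t+1}−ȳ) = -42.5156
Denominator Σ(y_t−ȳ)² = 235.8750
r_1 = -42.5156 / 235.8750 = -0.180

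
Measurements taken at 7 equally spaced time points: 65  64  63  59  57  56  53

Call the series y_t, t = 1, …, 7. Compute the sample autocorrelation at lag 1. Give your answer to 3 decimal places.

Mean ȳ = (65 + 64 + 63 + 59 + 57 + 56 + 53)/7 = 59.5714
Deviations from mean: 5.4286, 4.4286, 3.4286, -0.5714, -2.5714, -3.5714, -6.5714
Σ(y_t−ȳ)(y_{t+1}−ȳ) = (24.0408) + (15.1837) + (-1.9592) + (1.4694) + (9.1837) + (23.4694) = 71.3878
Denominator Σ(y_t−ȳ)² = 123.7143
r_1 = 71.3878 / 123.7143 = 0.577

0.577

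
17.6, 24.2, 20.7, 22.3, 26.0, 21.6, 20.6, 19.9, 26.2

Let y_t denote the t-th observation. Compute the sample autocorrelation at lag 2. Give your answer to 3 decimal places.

-0.148

Mean ȳ = (17.6 + 24.2 + 20.7 + 22.3 + 26.0 + 21.6 + 20.6 + 19.9 + 26.2)/9 = 22.1222
Σ(y_t−ȳ)(y_{t+2}−ȳ) = (6.4316) + (0.3694) + (-5.5151) + (-0.0928) + (-5.9028) + (1.1605) + (-6.2073) = -9.7565
Denominator Σ(y_t−ȳ)² = 66.0156
r_2 = -9.7565 / 66.0156 = -0.148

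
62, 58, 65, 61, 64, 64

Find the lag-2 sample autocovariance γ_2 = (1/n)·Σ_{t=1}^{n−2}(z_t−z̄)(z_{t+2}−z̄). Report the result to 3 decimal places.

Mean z̄ = (62 + 58 + 65 + 61 + 64 + 64)/6 = 62.3333
Σ_{t=1}^{4}(z_t−z̄)(z_{t+2}−z̄) = 7.1111
γ_2 = 7.1111 / 6 = 1.185

1.185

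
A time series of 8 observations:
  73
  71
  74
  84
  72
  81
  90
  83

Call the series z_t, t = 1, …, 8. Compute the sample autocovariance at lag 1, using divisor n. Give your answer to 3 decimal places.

Mean z̄ = (73 + 71 + 74 + 84 + 72 + 81 + 90 + 83)/8 = 78.5000
Deviations: -5.5000, -7.5000, -4.5000, 5.5000, -6.5000, 2.5000, 11.5000, 4.5000
Σ_{t=1}^{7}(z_t−z̄)(z_{t+1}−z̄) = 78.7500
γ_1 = 78.7500 / 8 = 9.844

9.844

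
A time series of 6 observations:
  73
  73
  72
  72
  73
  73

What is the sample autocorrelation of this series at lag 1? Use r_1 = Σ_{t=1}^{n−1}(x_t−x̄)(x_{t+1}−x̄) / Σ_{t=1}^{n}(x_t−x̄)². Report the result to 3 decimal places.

Mean x̄ = (73 + 73 + 72 + 72 + 73 + 73)/6 = 72.6667
Numerator Σ_{t=1}^{5}(x_t−x̄)(x_{t+1}−x̄) = 0.2222
Denominator Σ(x_t−x̄)² = 1.3333
r_1 = 0.2222 / 1.3333 = 0.167

0.167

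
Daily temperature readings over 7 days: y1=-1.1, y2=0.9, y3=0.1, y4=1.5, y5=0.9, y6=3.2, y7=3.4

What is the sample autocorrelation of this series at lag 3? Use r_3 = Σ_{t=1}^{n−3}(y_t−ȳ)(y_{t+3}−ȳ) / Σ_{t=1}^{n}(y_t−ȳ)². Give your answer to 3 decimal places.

-0.140

Mean ȳ = (-1.1 + 0.9 + 0.1 + 1.5 + 0.9 + 3.2 + 3.4)/7 = 1.2714
Numerator Σ_{t=1}^{4}(y_t−ȳ)(y_{t+3}−ȳ) = -2.1767
Denominator Σ(y_t−ȳ)² = 15.5743
r_3 = -2.1767 / 15.5743 = -0.140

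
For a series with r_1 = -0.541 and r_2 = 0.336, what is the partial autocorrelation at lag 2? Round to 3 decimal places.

φ_{22} = (r_2 − r_1²) / (1 − r_1²)
r_1² = (-0.541)² = 0.292681
Numerator = 0.336 − 0.2927 = 0.0433; denominator = 1 − 0.2927 = 0.7073
φ_{22} = 0.0433 / 0.7073 = 0.061

0.061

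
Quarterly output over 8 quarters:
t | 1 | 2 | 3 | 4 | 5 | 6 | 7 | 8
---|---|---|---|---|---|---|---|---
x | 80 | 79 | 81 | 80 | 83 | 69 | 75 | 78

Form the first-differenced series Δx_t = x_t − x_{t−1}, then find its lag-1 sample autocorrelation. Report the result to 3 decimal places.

-0.455

First differences Δx: -1, 2, -1, 3, -14, 6, 3
Mean of differences = -0.2857
Numerator Σ(Δx_t−Δx̄)(Δx_{t+1}−Δx̄) = -116.2245
Denominator Σ(Δx_t−Δx̄)² = 255.4286
r_1(Δx) = -116.2245 / 255.4286 = -0.455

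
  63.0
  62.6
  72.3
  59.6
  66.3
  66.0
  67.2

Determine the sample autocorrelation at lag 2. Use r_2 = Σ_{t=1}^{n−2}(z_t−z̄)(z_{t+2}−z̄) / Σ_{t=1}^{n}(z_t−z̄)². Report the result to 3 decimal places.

0.043

Mean z̄ = (63.0 + 62.6 + 72.3 + 59.6 + 66.3 + 66.0 + 67.2)/7 = 65.2857
Deviations from mean: -2.2857, -2.6857, 7.0143, -5.6857, 1.0143, 0.7143, 1.9143
Σ(z_t−z̄)(z_{t+2}−z̄) = (-16.0327) + (15.2702) + (7.1145) + (-4.0612) + (1.9416) = 4.2324
Denominator Σ(z_t−z̄)² = 99.1686
r_2 = 4.2324 / 99.1686 = 0.043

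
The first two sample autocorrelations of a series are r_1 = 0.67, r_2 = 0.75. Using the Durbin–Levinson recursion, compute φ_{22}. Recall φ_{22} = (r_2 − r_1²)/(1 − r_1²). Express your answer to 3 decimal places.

φ_{22} = (r_2 − r_1²) / (1 − r_1²)
r_1² = (0.67)² = 0.4489
Numerator = 0.75 − 0.4489 = 0.3011; denominator = 1 − 0.4489 = 0.5511
φ_{22} = 0.3011 / 0.5511 = 0.546

0.546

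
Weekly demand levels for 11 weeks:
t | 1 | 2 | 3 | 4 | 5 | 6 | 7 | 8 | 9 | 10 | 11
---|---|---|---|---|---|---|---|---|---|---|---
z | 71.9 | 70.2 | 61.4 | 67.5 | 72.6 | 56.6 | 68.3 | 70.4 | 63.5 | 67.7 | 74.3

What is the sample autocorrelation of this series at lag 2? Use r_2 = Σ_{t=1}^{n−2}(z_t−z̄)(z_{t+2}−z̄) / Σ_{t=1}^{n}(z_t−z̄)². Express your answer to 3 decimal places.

-0.405

Mean z̄ = (71.9 + 70.2 + 61.4 + 67.5 + 72.6 + 56.6 + 68.3 + 70.4 + 63.5 + 67.7 + 74.3)/11 = 67.6727
Numerator Σ_{t=1}^{9}(z_t−z̄)(z_{t+2}−z̄) = -113.2524
Denominator Σ(z_t−z̄)² = 279.6818
r_2 = -113.2524 / 279.6818 = -0.405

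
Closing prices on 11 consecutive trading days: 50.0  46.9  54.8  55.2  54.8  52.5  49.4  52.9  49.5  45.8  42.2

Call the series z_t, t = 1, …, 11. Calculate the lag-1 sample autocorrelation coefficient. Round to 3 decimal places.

Mean z̄ = (50.0 + 46.9 + 54.8 + 55.2 + 54.8 + 52.5 + 49.4 + 52.9 + 49.5 + 45.8 + 42.2)/11 = 50.3636
Numerator Σ_{t=1}^{10}(z_t−z̄)(z_{t+1}−z̄) = 72.7869
Denominator Σ(z_t−z̄)² = 175.0255
r_1 = 72.7869 / 175.0255 = 0.416

0.416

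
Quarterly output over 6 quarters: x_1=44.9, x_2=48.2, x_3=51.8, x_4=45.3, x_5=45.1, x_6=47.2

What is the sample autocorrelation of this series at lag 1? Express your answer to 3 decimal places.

Mean x̄ = (44.9 + 48.2 + 51.8 + 45.3 + 45.1 + 47.2)/6 = 47.0833
Deviations from mean: -2.1833, 1.1167, 4.7167, -1.7833, -1.9833, 0.1167
Σ(x_t−x̄)(x_{t+1}−x̄) = (-2.4381) + (5.2669) + (-8.4114) + (3.5369) + (-0.2314) = -2.2769
Denominator Σ(x_t−x̄)² = 35.3883
r_1 = -2.2769 / 35.3883 = -0.064

-0.064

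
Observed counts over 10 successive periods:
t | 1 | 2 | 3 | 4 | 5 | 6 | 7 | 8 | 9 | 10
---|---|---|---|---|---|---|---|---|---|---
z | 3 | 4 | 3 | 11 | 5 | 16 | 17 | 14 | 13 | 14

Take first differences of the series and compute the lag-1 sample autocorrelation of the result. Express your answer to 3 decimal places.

-0.566

First differences Δz: 1, -1, 8, -6, 11, 1, -3, -1, 1
Mean of differences = 1.2222
Numerator Σ(Δz_t−Δz̄)(Δz_{t+1}−Δz̄) = -125.4938
Denominator Σ(Δz_t−Δz̄)² = 221.5556
r_1(Δz) = -125.4938 / 221.5556 = -0.566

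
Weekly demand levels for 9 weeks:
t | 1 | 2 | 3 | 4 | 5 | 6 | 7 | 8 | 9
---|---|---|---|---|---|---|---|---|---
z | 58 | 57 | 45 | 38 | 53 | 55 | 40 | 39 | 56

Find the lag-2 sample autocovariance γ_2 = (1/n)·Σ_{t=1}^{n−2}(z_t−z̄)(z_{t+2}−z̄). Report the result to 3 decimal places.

-40.556

Mean z̄ = (58 + 57 + 45 + 38 + 53 + 55 + 40 + 39 + 56)/9 = 49.0000
Σ_{t=1}^{7}(z_t−z̄)(z_{t+2}−z̄) = -365.0000
γ_2 = -365.0000 / 9 = -40.556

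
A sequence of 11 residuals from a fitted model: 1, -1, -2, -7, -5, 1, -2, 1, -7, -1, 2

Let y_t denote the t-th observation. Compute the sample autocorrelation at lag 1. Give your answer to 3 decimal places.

-0.059

Mean ȳ = (1 − 1 − 2 − 7 − 5 + 1 − 2 + 1 − 7 − 1 + 2)/11 = -1.8182
Numerator Σ_{t=1}^{10}(y_t−ȳ)(y_{t+1}−ȳ) = -6.1240
Denominator Σ(y_t−ȳ)² = 103.6364
r_1 = -6.1240 / 103.6364 = -0.059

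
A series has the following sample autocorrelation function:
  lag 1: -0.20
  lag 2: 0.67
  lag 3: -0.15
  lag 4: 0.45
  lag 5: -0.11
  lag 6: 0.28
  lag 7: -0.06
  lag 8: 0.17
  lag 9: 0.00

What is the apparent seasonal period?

2

The largest autocorrelation is r_2 = 0.67, with weaker echoes at lags 4 (0.45), 6 (0.28) and 8 (0.17); the remaining lags stay at or below 0.00.
The dominant spike at lag 2 indicates a seasonal period of 2.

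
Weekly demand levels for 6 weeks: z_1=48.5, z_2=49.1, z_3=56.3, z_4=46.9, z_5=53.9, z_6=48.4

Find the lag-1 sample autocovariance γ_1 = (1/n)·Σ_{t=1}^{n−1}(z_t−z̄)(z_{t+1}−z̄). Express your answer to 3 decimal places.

-7.608

Mean z̄ = (48.5 + 49.1 + 56.3 + 46.9 + 53.9 + 48.4)/6 = 50.5167
Σ_{t=1}^{5}(z_t−z̄)(z_{t+1}−z̄) = -45.6503
γ_1 = -45.6503 / 6 = -7.608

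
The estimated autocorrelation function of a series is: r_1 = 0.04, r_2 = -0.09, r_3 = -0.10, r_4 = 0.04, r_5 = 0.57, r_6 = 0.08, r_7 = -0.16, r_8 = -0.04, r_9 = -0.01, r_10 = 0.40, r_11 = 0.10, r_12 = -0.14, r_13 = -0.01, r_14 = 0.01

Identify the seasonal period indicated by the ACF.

5

The largest autocorrelation is r_5 = 0.57, with a weaker echo at lag 10 (0.40); the remaining lags stay at or below 0.10.
The dominant spike at lag 5 indicates a seasonal period of 5.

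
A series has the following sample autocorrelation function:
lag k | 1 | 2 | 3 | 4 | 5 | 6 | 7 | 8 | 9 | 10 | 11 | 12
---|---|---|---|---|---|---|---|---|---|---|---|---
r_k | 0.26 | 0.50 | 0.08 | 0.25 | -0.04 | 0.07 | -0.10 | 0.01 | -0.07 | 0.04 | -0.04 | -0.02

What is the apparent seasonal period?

2

The largest autocorrelation is r_2 = 0.50; the remaining lags stay at or below 0.26.
The dominant spike at lag 2 indicates a seasonal period of 2.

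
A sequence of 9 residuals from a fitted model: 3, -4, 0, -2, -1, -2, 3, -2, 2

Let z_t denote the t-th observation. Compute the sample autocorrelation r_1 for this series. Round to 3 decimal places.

-0.536

Mean z̄ = (3 − 4 + 0 − 2 − 1 − 2 + 3 − 2 + 2)/9 = -0.3333
Numerator Σ_{t=1}^{8}(z_t−z̄)(z_{t+1}−z̄) = -26.7778
Denominator Σ(z_t−z̄)² = 50.0000
r_1 = -26.7778 / 50.0000 = -0.536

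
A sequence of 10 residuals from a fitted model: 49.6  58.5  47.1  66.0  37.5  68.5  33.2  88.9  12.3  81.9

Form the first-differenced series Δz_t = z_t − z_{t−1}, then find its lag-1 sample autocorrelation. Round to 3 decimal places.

First differences Δz: 8.9, -11.4, 18.9, -28.5, 31.0, -35.3, 55.7, -76.6, 69.6
Mean of differences = 3.5889
Numerator Σ(Δz_t−Δz̄)(Δz_{t+1}−Δz̄) = -14244.6335
Denominator Σ(Δz_t−Δz̄)² = 17284.0089
r_1(Δz) = -14244.6335 / 17284.0089 = -0.824

-0.824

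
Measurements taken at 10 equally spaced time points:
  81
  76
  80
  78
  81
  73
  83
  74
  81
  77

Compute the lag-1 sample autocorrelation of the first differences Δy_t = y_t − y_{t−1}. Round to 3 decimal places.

-0.875

First differences Δy: -5, 4, -2, 3, -8, 10, -9, 7, -4
Mean of differences = -0.4444
Numerator Σ(Δy_t−Δȳ)(Δy_{t+1}−Δȳ) = -316.9753
Denominator Σ(Δy_t−Δȳ)² = 362.2222
r_1(Δy) = -316.9753 / 362.2222 = -0.875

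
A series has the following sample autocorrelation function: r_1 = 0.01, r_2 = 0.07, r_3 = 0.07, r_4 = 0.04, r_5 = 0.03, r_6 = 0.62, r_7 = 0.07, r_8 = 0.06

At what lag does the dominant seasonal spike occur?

The largest autocorrelation is r_6 = 0.62; the remaining lags stay at or below 0.07.
The dominant spike at lag 6 indicates a seasonal period of 6.

6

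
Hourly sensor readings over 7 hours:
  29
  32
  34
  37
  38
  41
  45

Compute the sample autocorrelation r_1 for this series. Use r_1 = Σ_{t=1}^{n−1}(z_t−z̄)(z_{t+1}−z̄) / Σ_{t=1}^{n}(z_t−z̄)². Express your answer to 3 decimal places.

Mean z̄ = (29 + 32 + 34 + 37 + 38 + 41 + 45)/7 = 36.5714
Deviations from mean: -7.5714, -4.5714, -2.5714, 0.4286, 1.4286, 4.4286, 8.4286
Numerator Σ_{t=1}^{6}(z_t−z̄)(z_{t+1}−z̄) = 89.5306
Denominator Σ(z_t−z̄)² = 177.7143
r_1 = 89.5306 / 177.7143 = 0.504

0.504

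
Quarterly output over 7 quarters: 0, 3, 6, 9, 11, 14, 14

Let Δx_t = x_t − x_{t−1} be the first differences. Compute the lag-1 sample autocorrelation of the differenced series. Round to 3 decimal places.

First differences Δx: 3, 3, 3, 2, 3, 0
Mean of differences = 2.3333
Numerator Σ(Δx_t−Δx̄)(Δx_{t+1}−Δx̄) = -1.1111
Denominator Σ(Δx_t−Δx̄)² = 7.3333
r_1(Δx) = -1.1111 / 7.3333 = -0.152

-0.152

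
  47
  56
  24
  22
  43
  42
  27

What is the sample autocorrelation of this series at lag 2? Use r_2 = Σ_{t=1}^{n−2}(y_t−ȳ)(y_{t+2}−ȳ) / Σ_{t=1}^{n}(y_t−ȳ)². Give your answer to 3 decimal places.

-0.612

Mean ȳ = (47 + 56 + 24 + 22 + 43 + 42 + 27)/7 = 37.2857
Σ(y_t−ȳ)(y_{t+2}−ȳ) = (-129.0612) + (-286.0612) + (-75.9184) + (-72.0612) + (-58.7755) = -621.8776
Denominator Σ(y_t−ȳ)² = 1015.4286
r_2 = -621.8776 / 1015.4286 = -0.612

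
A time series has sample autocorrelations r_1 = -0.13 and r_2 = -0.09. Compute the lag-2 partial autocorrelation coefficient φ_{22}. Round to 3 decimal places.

-0.109

φ_{22} = (r_2 − r_1²) / (1 − r_1²)
r_1² = (-0.13)² = 0.0169
Numerator = -0.09 − 0.0169 = -0.1069; denominator = 1 − 0.0169 = 0.9831
φ_{22} = -0.1069 / 0.9831 = -0.109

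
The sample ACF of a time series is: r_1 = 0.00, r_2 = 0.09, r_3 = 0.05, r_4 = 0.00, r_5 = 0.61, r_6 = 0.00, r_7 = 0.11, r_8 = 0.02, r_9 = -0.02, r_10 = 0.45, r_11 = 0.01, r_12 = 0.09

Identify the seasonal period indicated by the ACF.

The largest autocorrelation is r_5 = 0.61, with a weaker echo at lag 10 (0.45); the remaining lags stay at or below 0.11.
The dominant spike at lag 5 indicates a seasonal period of 5.

5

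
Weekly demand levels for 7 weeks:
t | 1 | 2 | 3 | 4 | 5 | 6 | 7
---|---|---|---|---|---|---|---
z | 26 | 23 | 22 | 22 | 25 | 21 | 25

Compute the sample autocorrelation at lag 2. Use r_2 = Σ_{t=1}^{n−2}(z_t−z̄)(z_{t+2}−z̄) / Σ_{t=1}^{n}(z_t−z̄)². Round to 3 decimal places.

0.029

Mean z̄ = (26 + 23 + 22 + 22 + 25 + 21 + 25)/7 = 23.4286
Deviations from mean: 2.5714, -0.4286, -1.4286, -1.4286, 1.5714, -2.4286, 1.5714
Numerator Σ_{t=1}^{5}(z_t−z̄)(z_{t+2}−z̄) = 0.6327
Denominator Σ(z_t−z̄)² = 21.7143
r_2 = 0.6327 / 21.7143 = 0.029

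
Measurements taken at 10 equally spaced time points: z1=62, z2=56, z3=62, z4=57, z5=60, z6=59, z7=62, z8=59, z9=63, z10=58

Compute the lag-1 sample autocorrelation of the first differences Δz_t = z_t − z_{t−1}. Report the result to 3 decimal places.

First differences Δz: -6, 6, -5, 3, -1, 3, -3, 4, -5
Mean of differences = -0.4444
Numerator Σ(Δz_t−Δz̄)(Δz_{t+1}−Δz̄) = -125.0864
Denominator Σ(Δz_t−Δz̄)² = 164.2222
r_1(Δz) = -125.0864 / 164.2222 = -0.762

-0.762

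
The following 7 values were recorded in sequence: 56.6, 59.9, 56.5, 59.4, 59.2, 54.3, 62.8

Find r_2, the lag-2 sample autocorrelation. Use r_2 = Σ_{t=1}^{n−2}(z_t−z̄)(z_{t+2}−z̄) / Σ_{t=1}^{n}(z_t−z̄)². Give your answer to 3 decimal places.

0.060

Mean z̄ = (56.6 + 59.9 + 56.5 + 59.4 + 59.2 + 54.3 + 62.8)/7 = 58.3857
Σ(z_t−z̄)(z_{t+2}−z̄) = (3.3673) + (1.5359) + (-1.5355) + (-4.1441) + (3.5945) = 2.8182
Denominator Σ(z_t−z̄)² = 46.9086
r_2 = 2.8182 / 46.9086 = 0.060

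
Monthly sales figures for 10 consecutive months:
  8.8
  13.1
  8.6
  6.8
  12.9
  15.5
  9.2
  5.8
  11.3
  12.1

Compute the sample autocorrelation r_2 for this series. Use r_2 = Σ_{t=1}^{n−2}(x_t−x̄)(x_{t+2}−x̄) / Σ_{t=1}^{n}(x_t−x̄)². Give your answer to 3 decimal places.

-0.769

Mean x̄ = (8.8 + 13.1 + 8.6 + 6.8 + 12.9 + 15.5 + 9.2 + 5.8 + 11.3 + 12.1)/10 = 10.4100
Numerator Σ_{t=1}^{8}(x_t−x̄)(x_{t+2}−x̄) = -65.0242
Denominator Σ(x_t−x̄)² = 84.6090
r_2 = -65.0242 / 84.6090 = -0.769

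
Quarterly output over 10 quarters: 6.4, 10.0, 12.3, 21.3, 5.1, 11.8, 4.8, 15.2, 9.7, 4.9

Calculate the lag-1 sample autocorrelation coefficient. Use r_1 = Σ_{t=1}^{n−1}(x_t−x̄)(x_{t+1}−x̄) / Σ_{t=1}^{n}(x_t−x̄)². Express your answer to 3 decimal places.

Mean x̄ = (6.4 + 10.0 + 12.3 + 21.3 + 5.1 + 11.8 + 4.8 + 15.2 + 9.7 + 4.9)/10 = 10.1500
Numerator Σ_{t=1}^{9}(x_t−x̄)(x_{t+1}−x̄) = -76.1825
Denominator Σ(x_t−x̄)² = 253.1450
r_1 = -76.1825 / 253.1450 = -0.301

-0.301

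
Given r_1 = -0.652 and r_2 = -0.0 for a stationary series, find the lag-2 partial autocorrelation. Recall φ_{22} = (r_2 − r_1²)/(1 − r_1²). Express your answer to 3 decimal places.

φ_{22} = (r_2 − r_1²) / (1 − r_1²)
r_1² = (-0.652)² = 0.425104
Numerator = -0.0 − 0.4251 = -0.4251; denominator = 1 − 0.4251 = 0.5749
φ_{22} = -0.4251 / 0.5749 = -0.739

-0.739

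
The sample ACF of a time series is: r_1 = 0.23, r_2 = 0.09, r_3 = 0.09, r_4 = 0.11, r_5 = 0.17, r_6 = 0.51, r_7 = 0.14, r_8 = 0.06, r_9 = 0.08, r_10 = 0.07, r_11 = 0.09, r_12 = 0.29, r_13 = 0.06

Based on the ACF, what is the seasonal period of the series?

The largest autocorrelation is r_6 = 0.51, with a weaker echo at lag 12 (0.29); the remaining lags stay at or below 0.23. The elevated value at lag 1 (0.23), dropping to 0.09 at lag 2, reflects decaying short-term dependence rather than seasonality.
The dominant spike at lag 6 indicates a seasonal period of 6.

6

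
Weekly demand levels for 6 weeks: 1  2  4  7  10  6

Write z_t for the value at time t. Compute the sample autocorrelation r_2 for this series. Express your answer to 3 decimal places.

Mean z̄ = (1 + 2 + 4 + 7 + 10 + 6)/6 = 5.0000
Deviations from mean: -4.0000, -3.0000, -1.0000, 2.0000, 5.0000, 1.0000
Numerator Σ_{t=1}^{4}(z_t−z̄)(z_{t+2}−z̄) = -5.0000
Denominator Σ(z_t−z̄)² = 56.0000
r_2 = -5.0000 / 56.0000 = -0.089

-0.089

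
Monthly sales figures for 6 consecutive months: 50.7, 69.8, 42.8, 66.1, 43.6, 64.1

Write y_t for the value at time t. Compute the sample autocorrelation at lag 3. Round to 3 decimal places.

-0.465

Mean ȳ = (50.7 + 69.8 + 42.8 + 66.1 + 43.6 + 64.1)/6 = 56.1833
Σ(y_t−ȳ)(y_{t+3}−ȳ) = (-54.3764) + (-171.3431) + (-105.9514) = -331.6708
Denominator Σ(y_t−ȳ)² = 713.9483
r_3 = -331.6708 / 713.9483 = -0.465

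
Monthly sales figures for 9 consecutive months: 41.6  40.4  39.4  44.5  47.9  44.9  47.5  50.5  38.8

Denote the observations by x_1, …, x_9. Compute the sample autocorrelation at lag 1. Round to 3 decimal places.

0.151

Mean x̄ = (41.6 + 40.4 + 39.4 + 44.5 + 47.9 + 44.9 + 47.5 + 50.5 + 38.8)/9 = 43.9444
Numerator Σ_{t=1}^{8}(x_t−x̄)(x_{t+1}−x̄) = 20.8514
Denominator Σ(x_t−x̄)² = 137.6622
r_1 = 20.8514 / 137.6622 = 0.151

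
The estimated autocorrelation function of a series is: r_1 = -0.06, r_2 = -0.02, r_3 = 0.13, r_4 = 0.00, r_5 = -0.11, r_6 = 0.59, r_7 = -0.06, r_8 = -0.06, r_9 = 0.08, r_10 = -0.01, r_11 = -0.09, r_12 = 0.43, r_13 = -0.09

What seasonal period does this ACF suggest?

The largest autocorrelation is r_6 = 0.59, with a weaker echo at lag 12 (0.43); the remaining lags stay at or below 0.13.
The dominant spike at lag 6 indicates a seasonal period of 6.

6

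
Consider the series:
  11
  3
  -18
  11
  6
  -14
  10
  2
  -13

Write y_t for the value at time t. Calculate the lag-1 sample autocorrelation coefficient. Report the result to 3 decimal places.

Mean ȳ = (11 + 3 − 18 + 11 + 6 − 14 + 10 + 2 − 13)/9 = -0.2222
Numerator Σ_{t=1}^{8}(y_t−ȳ)(y_{t+1}−ȳ) = -383.0494
Denominator Σ(y_t−ȳ)² = 1079.5556
r_1 = -383.0494 / 1079.5556 = -0.355

-0.355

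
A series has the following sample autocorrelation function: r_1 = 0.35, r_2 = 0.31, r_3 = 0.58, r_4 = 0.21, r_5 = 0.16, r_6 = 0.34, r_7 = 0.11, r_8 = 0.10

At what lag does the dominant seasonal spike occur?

The largest autocorrelation is r_3 = 0.58; the remaining lags stay at or below 0.35. The elevated value at lag 1 (0.35), dropping to 0.31 at lag 2, reflects decaying short-term dependence rather than seasonality.
The dominant spike at lag 3 indicates a seasonal period of 3.

3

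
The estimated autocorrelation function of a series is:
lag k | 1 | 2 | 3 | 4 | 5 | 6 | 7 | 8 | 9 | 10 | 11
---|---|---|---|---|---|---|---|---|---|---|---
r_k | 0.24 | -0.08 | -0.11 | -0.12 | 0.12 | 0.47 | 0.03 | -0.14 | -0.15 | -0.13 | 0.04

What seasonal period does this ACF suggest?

The largest autocorrelation is r_6 = 0.47; the remaining lags stay at or below 0.24.
The dominant spike at lag 6 indicates a seasonal period of 6.

6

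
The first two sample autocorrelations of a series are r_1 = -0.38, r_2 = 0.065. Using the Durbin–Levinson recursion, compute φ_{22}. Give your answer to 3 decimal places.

φ_{22} = (r_2 − r_1²) / (1 − r_1²)
r_1² = (-0.38)² = 0.1444
Numerator = 0.065 − 0.1444 = -0.0794; denominator = 1 − 0.1444 = 0.8556
φ_{22} = -0.0794 / 0.8556 = -0.093

-0.093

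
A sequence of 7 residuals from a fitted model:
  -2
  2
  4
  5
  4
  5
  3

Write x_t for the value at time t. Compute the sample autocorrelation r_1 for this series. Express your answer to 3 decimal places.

0.278

Mean x̄ = (-2 + 2 + 4 + 5 + 4 + 5 + 3)/7 = 3.0000
Deviations from mean: -5.0000, -1.0000, 1.0000, 2.0000, 1.0000, 2.0000, 0.0000
Σ(x_t−x̄)(x_{t+1}−x̄) = (5.0000) + (-1.0000) + (2.0000) + (2.0000) + (2.0000) + (0.0000) = 10.0000
Denominator Σ(x_t−x̄)² = 36.0000
r_1 = 10.0000 / 36.0000 = 0.278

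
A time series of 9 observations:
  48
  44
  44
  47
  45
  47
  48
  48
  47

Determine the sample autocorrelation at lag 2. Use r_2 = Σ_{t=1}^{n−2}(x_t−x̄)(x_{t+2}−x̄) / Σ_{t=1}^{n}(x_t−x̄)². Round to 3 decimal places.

-0.083

Mean x̄ = (48 + 44 + 44 + 47 + 45 + 47 + 48 + 48 + 47)/9 = 46.4444
Numerator Σ_{t=1}^{7}(x_t−x̄)(x_{t+2}−x̄) = -1.8395
Denominator Σ(x_t−x̄)² = 22.2222
r_2 = -1.8395 / 22.2222 = -0.083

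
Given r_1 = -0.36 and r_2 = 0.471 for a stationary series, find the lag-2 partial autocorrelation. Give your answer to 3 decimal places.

φ_{22} = (r_2 − r_1²) / (1 − r_1²)
r_1² = (-0.36)² = 0.1296
Numerator = 0.471 − 0.1296 = 0.3414; denominator = 1 − 0.1296 = 0.8704
φ_{22} = 0.3414 / 0.8704 = 0.392

0.392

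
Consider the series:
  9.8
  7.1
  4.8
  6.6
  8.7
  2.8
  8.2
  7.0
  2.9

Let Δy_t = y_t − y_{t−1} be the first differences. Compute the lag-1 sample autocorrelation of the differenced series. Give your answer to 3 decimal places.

-0.423

First differences Δy: -2.7, -2.3, 1.8, 2.1, -5.9, 5.4, -1.2, -4.1
Mean of differences = -0.8625
Numerator Σ(Δy_t−Δȳ)(Δy_{t+1}−Δȳ) = -40.7902
Denominator Σ(Δy_t−Δȳ)² = 96.4988
r_1(Δy) = -40.7902 / 96.4988 = -0.423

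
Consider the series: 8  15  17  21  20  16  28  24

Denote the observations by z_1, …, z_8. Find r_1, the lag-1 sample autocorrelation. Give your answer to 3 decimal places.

Mean z̄ = (8 + 15 + 17 + 21 + 20 + 16 + 28 + 24)/8 = 18.6250
Σ(z_t−z̄)(z_{t+1}−z̄) = (38.5156) + (5.8906) + (-3.8594) + (3.2656) + (-3.6094) + (-24.6094) + (50.3906) = 65.9844
Denominator Σ(z_t−z̄)² = 259.8750
r_1 = 65.9844 / 259.8750 = 0.254

0.254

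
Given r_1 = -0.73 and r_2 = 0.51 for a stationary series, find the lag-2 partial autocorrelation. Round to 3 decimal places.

-0.049

φ_{22} = (r_2 − r_1²) / (1 − r_1²)
r_1² = (-0.73)² = 0.5329
Numerator = 0.51 − 0.5329 = -0.0229; denominator = 1 − 0.5329 = 0.4671
φ_{22} = -0.0229 / 0.4671 = -0.049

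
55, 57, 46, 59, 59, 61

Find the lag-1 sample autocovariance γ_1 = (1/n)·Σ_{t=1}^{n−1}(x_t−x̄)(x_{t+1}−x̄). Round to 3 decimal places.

Mean x̄ = (55 + 57 + 46 + 59 + 59 + 61)/6 = 56.1667
Σ_{t=1}^{5}(x_t−x̄)(x_{t+1}−x̄) = -16.5278
γ_1 = -16.5278 / 6 = -2.755

-2.755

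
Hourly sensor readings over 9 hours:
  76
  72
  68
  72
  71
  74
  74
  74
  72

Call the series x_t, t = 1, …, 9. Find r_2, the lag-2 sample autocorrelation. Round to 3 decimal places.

-0.238

Mean x̄ = (76 + 72 + 68 + 72 + 71 + 74 + 74 + 74 + 72)/9 = 72.5556
Numerator Σ_{t=1}^{7}(x_t−x̄)(x_{t+2}−x̄) = -10.0617
Denominator Σ(x_t−x̄)² = 42.2222
r_2 = -10.0617 / 42.2222 = -0.238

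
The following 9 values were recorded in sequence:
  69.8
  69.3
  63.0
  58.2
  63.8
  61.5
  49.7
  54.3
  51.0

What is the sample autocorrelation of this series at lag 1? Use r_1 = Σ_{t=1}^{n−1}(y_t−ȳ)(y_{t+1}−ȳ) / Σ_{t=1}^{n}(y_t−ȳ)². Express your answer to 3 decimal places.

Mean ȳ = (69.8 + 69.3 + 63.0 + 58.2 + 63.8 + 61.5 + 49.7 + 54.3 + 51.0)/9 = 60.0667
Numerator Σ_{t=1}^{8}(y_t−ȳ)(y_{t+1}−ȳ) = 207.0689
Denominator Σ(y_t−ȳ)² = 431.0000
r_1 = 207.0689 / 431.0000 = 0.480

0.480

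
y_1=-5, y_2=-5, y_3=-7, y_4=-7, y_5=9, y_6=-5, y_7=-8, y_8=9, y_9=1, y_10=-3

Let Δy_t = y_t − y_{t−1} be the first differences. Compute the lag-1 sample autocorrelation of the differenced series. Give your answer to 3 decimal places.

First differences Δy: 0, -2, 0, 16, -14, -3, 17, -8, -4
Mean of differences = 0.2222
Numerator Σ(Δy_t−Δȳ)(Δy_{t+1}−Δȳ) = -338.3827
Denominator Σ(Δy_t−Δȳ)² = 833.5556
r_1(Δy) = -338.3827 / 833.5556 = -0.406

-0.406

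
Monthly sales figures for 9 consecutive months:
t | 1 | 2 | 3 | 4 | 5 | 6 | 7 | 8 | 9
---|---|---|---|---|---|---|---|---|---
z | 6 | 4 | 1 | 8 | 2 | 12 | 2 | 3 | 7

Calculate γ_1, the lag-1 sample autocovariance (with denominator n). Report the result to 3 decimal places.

-6.444

Mean z̄ = (6 + 4 + 1 + 8 + 2 + 12 + 2 + 3 + 7)/9 = 5.0000
Σ_{t=1}^{8}(z_t−z̄)(z_{t+1}−z̄) = -58.0000
γ_1 = -58.0000 / 9 = -6.444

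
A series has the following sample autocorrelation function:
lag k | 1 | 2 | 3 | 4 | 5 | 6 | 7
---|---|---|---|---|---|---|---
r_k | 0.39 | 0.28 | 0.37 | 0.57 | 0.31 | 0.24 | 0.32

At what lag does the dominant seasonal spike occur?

4

The largest autocorrelation is r_4 = 0.57; the remaining lags stay at or below 0.39. The elevated value at lag 1 (0.39), dropping to 0.28 at lag 2, reflects decaying short-term dependence rather than seasonality.
The dominant spike at lag 4 indicates a seasonal period of 4.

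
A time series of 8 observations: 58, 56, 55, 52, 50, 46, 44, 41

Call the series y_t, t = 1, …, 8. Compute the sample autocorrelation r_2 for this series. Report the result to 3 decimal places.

Mean ȳ = (58 + 56 + 55 + 52 + 50 + 46 + 44 + 41)/8 = 50.2500
Deviations from mean: 7.7500, 5.7500, 4.7500, 1.7500, -0.2500, -4.2500, -6.2500, -9.2500
Σ(y_t−ȳ)(y_{t+2}−ȳ) = (36.8125) + (10.0625) + (-1.1875) + (-7.4375) + (1.5625) + (39.3125) = 79.1250
Denominator Σ(y_t−ȳ)² = 261.5000
r_2 = 79.1250 / 261.5000 = 0.303

0.303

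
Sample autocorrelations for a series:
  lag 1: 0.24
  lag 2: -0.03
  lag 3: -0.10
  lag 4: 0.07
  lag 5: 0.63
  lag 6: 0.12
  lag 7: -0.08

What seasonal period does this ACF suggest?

5

The largest autocorrelation is r_5 = 0.63; the remaining lags stay at or below 0.24.
The dominant spike at lag 5 indicates a seasonal period of 5.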